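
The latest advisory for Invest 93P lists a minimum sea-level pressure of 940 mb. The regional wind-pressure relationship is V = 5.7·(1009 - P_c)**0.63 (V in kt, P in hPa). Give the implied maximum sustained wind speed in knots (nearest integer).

ΔP = 1009 − 940 = 69 mb.
69^0.63 ≈ 14.404.
V ≈ 5.7 × 14.404 ≈ 82.1 kt.

82 kt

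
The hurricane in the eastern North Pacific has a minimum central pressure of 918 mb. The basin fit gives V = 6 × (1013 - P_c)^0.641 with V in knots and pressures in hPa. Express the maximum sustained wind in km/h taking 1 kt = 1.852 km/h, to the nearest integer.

206 km/h

ΔP = 1013 − 918 = 95 mb.
V ≈ 6 × 95^0.641 = 6 × 18.523 ≈ 111.140 kt.
111.140 × 1.852 ≈ 205.83 km/h → 206 km/h.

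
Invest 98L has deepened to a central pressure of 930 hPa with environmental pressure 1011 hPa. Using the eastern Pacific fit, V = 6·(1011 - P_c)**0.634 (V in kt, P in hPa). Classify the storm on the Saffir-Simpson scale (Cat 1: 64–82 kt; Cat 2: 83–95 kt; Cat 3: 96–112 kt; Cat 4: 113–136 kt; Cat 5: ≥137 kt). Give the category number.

ΔP = 1011 − 930 = 81 hPa.
V ≈ 6 × 81^0.634 = 6 × 16.22 ≈ 97 kt.
97 kt falls in the Category 3 band.

3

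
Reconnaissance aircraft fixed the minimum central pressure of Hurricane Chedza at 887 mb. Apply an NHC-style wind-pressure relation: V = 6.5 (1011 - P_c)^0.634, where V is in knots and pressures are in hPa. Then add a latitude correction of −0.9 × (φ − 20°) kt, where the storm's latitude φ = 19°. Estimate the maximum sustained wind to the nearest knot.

ΔP = 1011 − 887 = 124 mb.
124^0.634 ≈ 21.244.
V ≈ 6.5 × 21.244 ≈ 138.1 kt.
Latitude correction: −0.9 × (19 − 20) = 0.9 kt.
Corrected V ≈ 139 kt → 139 kt.

139 kt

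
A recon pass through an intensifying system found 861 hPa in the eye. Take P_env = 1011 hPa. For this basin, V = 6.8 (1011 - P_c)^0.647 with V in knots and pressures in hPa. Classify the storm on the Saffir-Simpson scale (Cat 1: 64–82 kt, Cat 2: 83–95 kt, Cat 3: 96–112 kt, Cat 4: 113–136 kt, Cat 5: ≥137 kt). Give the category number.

5

ΔP = 1011 − 861 = 150 hPa.
V ≈ 6.8 × 150^0.647 = 6.8 × 25.58 ≈ 174 kt.
174 kt falls in the Category 5 band.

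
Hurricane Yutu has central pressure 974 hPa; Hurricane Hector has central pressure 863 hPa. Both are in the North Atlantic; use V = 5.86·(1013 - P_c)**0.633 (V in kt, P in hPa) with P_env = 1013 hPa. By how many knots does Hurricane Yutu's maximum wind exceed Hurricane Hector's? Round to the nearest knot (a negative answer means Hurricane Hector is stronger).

-80 kt

Hurricane Yutu: ΔP = 39; V ≈ 5.86 × 39^0.633 ≈ 59.57 kt.
Hurricane Hector: ΔP = 150; V ≈ 5.86 × 150^0.633 ≈ 139.75 kt.
Difference ≈ 59.57 − 139.75 = -80.18 → -80 kt.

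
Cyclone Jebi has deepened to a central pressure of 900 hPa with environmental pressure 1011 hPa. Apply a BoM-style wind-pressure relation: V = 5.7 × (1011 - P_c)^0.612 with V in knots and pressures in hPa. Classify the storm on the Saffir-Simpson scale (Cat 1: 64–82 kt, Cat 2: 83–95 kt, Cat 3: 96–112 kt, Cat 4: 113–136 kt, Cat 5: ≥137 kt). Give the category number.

3

ΔP = 1011 − 900 = 111 hPa.
V ≈ 5.7 × 111^0.612 = 5.7 × 17.85 ≈ 102 kt.
102 kt falls in the Category 3 band.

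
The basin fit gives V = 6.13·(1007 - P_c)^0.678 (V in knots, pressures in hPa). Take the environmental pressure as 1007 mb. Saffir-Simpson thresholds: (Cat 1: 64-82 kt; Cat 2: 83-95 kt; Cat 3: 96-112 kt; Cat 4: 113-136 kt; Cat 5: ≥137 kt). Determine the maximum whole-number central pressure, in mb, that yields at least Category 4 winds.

933 mb

Category 4 begins at V = 113 kt.
Required ΔP = (113/6.13)^(1/0.678) = 18.434^1.475 ≈ 73.57 mb.
P_c ≤ 1007 − 73.57 = 933.43, so the highest integer P_c is 933 mb.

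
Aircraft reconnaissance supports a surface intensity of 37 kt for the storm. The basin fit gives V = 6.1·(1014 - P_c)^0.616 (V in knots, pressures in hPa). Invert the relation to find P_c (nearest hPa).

ΔP = (V / 6.1)^(1/0.616) = (37/6.1)^1.623.
37/6.1 = 6.066; 6.066^1.623 ≈ 18.66 hPa.
P_c = 1014 − 18.66 = 995.34 ≈ 995 hPa.

995 hPa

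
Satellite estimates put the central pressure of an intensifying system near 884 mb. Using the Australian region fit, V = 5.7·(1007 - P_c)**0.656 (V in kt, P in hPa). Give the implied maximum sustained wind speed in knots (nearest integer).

134 kt

ΔP = 1007 − 884 = 123 mb.
123^0.656 ≈ 23.495.
V ≈ 5.7 × 23.495 ≈ 133.9 kt.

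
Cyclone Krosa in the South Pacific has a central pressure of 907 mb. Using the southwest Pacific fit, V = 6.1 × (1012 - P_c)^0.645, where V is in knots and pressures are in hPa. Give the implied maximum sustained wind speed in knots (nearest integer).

ΔP = 1012 − 907 = 105 mb.
105^0.645 ≈ 20.122.
V ≈ 6.1 × 20.122 ≈ 122.7 kt.

123 kt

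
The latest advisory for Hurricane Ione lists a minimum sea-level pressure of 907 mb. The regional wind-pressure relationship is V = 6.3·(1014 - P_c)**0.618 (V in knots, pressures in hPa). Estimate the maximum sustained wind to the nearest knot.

ΔP = 1014 − 907 = 107 mb.
107^0.618 ≈ 17.954.
V ≈ 6.3 × 17.954 ≈ 113.1 kt.

113 kt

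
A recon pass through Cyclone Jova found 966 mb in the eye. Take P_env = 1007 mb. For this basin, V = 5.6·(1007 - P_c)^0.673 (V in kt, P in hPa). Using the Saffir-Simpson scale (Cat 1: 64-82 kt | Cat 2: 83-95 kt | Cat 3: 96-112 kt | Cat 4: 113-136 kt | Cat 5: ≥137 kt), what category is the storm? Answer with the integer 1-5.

1

ΔP = 1007 − 966 = 41 mb.
V ≈ 5.6 × 41^0.673 = 5.6 × 12.17 ≈ 68 kt.
68 kt falls in the Category 1 band.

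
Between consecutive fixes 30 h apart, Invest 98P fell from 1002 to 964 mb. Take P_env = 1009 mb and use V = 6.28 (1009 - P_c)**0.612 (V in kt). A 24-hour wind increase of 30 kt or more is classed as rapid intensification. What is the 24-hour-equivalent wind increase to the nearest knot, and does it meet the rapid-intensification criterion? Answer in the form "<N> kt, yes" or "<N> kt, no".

V₁: ΔP = 7, V ≈ 6.28 × 7^0.612 ≈ 20.66 kt.
V₂: ΔP = 45, V ≈ 6.28 × 45^0.612 ≈ 64.52 kt.
ΔV over 30 h = 43.86 kt → 24 h equivalent = 43.86 × 24/30 ≈ 35.09 kt.
35 kt ≥ 30 kt ⇒ rapid intensification.

35 kt, yes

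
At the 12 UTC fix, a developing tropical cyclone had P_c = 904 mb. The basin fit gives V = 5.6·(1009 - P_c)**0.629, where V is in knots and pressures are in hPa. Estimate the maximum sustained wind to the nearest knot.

105 kt

ΔP = 1009 − 904 = 105 mb.
105^0.629 ≈ 18.678.
V ≈ 5.6 × 18.678 ≈ 104.6 kt.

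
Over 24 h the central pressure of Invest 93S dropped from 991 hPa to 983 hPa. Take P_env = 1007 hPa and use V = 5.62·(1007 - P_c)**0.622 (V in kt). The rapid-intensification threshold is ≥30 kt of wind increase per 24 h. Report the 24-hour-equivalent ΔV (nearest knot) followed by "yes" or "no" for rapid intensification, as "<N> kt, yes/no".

V₁: ΔP = 16, V ≈ 5.62 × 16^0.622 ≈ 31.53 kt.
V₂: ΔP = 24, V ≈ 5.62 × 24^0.622 ≈ 40.57 kt.
ΔV over 24 h = 9.04 kt → 24 h equivalent = 9.04 × 24/24 ≈ 9.04 kt.
9 kt < 30 kt ⇒ not rapid intensification.

9 kt, no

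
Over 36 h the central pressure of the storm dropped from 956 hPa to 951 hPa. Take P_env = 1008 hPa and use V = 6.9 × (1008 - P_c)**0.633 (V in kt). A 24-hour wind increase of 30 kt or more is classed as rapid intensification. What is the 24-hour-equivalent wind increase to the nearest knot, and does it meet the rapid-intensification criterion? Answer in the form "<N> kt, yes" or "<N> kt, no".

3 kt, no

V₁: ΔP = 52, V ≈ 6.9 × 52^0.633 ≈ 84.15 kt.
V₂: ΔP = 57, V ≈ 6.9 × 57^0.633 ≈ 89.19 kt.
ΔV over 36 h = 5.04 kt → 24 h equivalent = 5.04 × 24/36 ≈ 3.36 kt.
3 kt < 30 kt ⇒ not rapid intensification.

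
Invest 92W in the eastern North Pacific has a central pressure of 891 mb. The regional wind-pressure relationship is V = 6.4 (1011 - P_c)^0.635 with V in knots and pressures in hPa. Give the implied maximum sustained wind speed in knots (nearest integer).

134 kt

ΔP = 1011 − 891 = 120 mb.
120^0.635 ≈ 20.906.
V ≈ 6.4 × 20.906 ≈ 133.8 kt.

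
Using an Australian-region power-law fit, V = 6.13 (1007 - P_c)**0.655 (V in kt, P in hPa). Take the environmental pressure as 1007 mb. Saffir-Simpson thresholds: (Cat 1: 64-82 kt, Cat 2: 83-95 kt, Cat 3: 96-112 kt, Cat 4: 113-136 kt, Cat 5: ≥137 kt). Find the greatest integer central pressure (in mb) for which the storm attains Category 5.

892 mb

Category 5 begins at V = 137 kt.
Required ΔP = (137/6.13)^(1/0.655) = 22.349^1.527 ≈ 114.80 mb.
P_c ≤ 1007 − 114.80 = 892.20, so the highest integer P_c is 892 mb.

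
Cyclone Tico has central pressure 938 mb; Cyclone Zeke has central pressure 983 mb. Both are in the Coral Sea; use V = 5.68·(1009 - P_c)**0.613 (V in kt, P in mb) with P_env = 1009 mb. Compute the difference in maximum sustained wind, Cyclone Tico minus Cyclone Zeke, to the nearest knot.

Cyclone Tico: ΔP = 71; V ≈ 5.68 × 71^0.613 ≈ 77.48 kt.
Cyclone Zeke: ΔP = 26; V ≈ 5.68 × 26^0.613 ≈ 41.85 kt.
Difference ≈ 77.48 − 41.85 = 35.63 → 36 kt.

36 kt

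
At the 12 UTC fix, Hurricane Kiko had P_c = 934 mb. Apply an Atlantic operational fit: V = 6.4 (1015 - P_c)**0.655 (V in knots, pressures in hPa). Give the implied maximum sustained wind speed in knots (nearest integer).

114 kt

ΔP = 1015 − 934 = 81 mb.
81^0.655 ≈ 17.785.
V ≈ 6.4 × 17.785 ≈ 113.8 kt.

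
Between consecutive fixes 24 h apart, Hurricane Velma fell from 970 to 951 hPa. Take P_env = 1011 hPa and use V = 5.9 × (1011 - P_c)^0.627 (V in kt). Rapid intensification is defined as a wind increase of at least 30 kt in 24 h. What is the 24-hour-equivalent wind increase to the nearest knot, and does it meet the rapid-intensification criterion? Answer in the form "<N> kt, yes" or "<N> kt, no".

16 kt, no

V₁: ΔP = 41, V ≈ 5.9 × 41^0.627 ≈ 60.54 kt.
V₂: ΔP = 60, V ≈ 5.9 × 60^0.627 ≈ 76.87 kt.
ΔV over 24 h = 16.33 kt → 24 h equivalent = 16.33 × 24/24 ≈ 16.33 kt.
16 kt < 30 kt ⇒ not rapid intensification.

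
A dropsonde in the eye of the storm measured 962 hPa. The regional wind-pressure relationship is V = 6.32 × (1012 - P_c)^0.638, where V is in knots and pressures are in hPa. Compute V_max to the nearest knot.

77 kt

ΔP = 1012 − 962 = 50 hPa.
50^0.638 ≈ 12.132.
V ≈ 6.32 × 12.132 ≈ 76.7 kt.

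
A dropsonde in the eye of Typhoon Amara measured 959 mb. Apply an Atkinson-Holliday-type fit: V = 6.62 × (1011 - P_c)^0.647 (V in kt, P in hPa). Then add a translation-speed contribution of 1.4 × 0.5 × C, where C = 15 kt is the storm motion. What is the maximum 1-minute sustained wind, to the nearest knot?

96 kt

ΔP = 1011 − 959 = 52 mb.
52^0.647 ≈ 12.890.
V ≈ 6.62 × 12.890 ≈ 85.3 kt.
Translation term: 1.4 × 0.5 × 15 = 10.5 kt.
Corrected V ≈ 95.8 kt → 96 kt.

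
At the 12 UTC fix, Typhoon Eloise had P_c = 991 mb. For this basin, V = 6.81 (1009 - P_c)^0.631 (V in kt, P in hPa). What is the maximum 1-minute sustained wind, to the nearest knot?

42 kt

ΔP = 1009 − 991 = 18 mb.
18^0.631 ≈ 6.196.
V ≈ 6.81 × 6.196 ≈ 42.2 kt.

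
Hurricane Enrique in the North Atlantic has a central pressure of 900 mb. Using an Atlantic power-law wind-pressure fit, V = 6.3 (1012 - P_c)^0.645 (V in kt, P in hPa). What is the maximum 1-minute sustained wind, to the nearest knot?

132 kt

ΔP = 1012 − 900 = 112 mb.
112^0.645 ≈ 20.977.
V ≈ 6.3 × 20.977 ≈ 132.2 kt.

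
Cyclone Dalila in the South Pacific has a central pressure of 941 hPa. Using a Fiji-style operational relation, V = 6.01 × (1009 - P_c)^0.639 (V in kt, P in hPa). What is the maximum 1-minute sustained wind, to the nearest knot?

ΔP = 1009 − 941 = 68 hPa.
68^0.639 ≈ 14.824.
V ≈ 6.01 × 14.824 ≈ 89.1 kt.

89 kt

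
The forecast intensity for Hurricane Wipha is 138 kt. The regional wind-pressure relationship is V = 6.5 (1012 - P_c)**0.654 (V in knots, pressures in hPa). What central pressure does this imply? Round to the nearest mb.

ΔP = (V / 6.5)^(1/0.654) = (138/6.5)^1.529.
138/6.5 = 21.231; 21.231^1.529 ≈ 106.91 mb.
P_c = 1012 − 106.91 = 905.09 ≈ 905 mb.

905 mb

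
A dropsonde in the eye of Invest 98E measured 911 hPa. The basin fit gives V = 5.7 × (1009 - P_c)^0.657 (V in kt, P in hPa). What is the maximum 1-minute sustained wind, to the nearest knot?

ΔP = 1009 − 911 = 98 hPa.
98^0.657 ≈ 20.335.
V ≈ 5.7 × 20.335 ≈ 115.9 kt.

116 kt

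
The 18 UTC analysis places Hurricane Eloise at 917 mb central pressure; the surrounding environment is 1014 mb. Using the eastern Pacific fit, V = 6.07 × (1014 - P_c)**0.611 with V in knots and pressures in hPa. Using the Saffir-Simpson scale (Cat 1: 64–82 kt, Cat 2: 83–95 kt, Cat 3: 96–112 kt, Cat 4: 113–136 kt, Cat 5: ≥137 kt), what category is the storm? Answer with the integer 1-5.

3

ΔP = 1014 − 917 = 97 mb.
V ≈ 6.07 × 97^0.611 = 6.07 × 16.37 ≈ 99 kt.
99 kt falls in the Category 3 band.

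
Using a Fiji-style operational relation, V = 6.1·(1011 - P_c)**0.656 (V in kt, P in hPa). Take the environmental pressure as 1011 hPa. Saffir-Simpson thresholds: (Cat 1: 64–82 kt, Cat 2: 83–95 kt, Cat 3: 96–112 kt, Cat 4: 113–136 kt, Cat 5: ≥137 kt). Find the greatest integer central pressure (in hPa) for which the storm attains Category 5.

896 hPa

Category 5 begins at V = 137 kt.
Required ΔP = (137/6.1)^(1/0.656) = 22.459^1.524 ≈ 114.83 hPa.
P_c ≤ 1011 − 114.83 = 896.17, so the highest integer P_c is 896 hPa.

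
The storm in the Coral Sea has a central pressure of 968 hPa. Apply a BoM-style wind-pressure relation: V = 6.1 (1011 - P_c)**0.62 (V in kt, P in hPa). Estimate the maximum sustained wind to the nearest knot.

ΔP = 1011 − 968 = 43 hPa.
43^0.62 ≈ 10.298.
V ≈ 6.1 × 10.298 ≈ 62.8 kt.

63 kt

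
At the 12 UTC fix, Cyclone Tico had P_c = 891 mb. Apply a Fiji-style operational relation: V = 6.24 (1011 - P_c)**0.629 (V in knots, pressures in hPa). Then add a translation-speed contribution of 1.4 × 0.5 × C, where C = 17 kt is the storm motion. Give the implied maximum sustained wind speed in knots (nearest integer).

ΔP = 1011 − 891 = 120 mb.
120^0.629 ≈ 20.314.
V ≈ 6.24 × 20.314 ≈ 126.8 kt.
Translation term: 1.4 × 0.5 × 17 = 11.9 kt.
Corrected V ≈ 138.7 kt → 139 kt.

139 kt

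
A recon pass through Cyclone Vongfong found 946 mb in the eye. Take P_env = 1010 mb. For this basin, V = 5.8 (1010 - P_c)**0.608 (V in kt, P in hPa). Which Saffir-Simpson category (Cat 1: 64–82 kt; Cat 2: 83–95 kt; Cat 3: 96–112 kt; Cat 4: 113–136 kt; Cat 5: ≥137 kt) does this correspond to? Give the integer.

1

ΔP = 1010 − 946 = 64 mb.
V ≈ 5.8 × 64^0.608 = 5.8 × 12.54 ≈ 73 kt.
73 kt falls in the Category 1 band.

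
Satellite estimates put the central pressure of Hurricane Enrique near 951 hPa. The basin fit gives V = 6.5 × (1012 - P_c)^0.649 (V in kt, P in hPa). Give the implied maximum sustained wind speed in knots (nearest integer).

ΔP = 1012 − 951 = 61 hPa.
61^0.649 ≈ 14.411.
V ≈ 6.5 × 14.411 ≈ 93.7 kt.

94 kt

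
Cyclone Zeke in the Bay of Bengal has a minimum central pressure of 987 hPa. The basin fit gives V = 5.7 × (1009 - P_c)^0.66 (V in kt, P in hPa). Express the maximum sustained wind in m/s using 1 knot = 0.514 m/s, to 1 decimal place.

ΔP = 1009 − 987 = 22 hPa.
V ≈ 5.7 × 22^0.66 = 5.7 × 7.691 ≈ 43.840 kt.
43.840 × 0.514 ≈ 22.53 m/s → 22.5 m/s.

22.5 m/s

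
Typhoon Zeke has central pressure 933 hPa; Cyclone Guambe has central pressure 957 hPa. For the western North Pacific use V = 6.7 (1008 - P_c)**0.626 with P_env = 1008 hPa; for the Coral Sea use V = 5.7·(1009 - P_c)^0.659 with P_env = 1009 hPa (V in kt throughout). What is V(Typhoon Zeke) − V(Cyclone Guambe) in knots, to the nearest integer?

Typhoon Zeke: ΔP = 75; V ≈ 6.7 × 75^0.626 ≈ 99.97 kt.
Cyclone Guambe: ΔP = 52; V ≈ 5.7 × 52^0.659 ≈ 77.04 kt.
Difference ≈ 99.97 − 77.04 = 22.93 → 23 kt.

23 kt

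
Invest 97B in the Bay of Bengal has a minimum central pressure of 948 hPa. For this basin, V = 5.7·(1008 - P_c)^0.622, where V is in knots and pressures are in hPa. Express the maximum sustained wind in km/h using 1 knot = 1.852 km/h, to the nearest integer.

ΔP = 1008 − 948 = 60 hPa.
V ≈ 5.7 × 60^0.622 = 5.7 × 12.765 ≈ 72.759 kt.
72.759 × 1.852 ≈ 134.75 km/h → 135 km/h.

135 km/h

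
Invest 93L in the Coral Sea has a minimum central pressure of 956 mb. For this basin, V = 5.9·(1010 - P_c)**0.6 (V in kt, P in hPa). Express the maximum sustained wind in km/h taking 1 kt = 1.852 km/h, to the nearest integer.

120 km/h

ΔP = 1010 − 956 = 54 mb.
V ≈ 5.9 × 54^0.6 = 5.9 × 10.951 ≈ 64.608 kt.
64.608 × 1.852 ≈ 119.65 km/h → 120 km/h.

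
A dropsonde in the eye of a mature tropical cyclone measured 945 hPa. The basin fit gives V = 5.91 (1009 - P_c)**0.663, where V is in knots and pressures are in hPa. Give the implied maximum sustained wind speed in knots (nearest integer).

ΔP = 1009 − 945 = 64 hPa.
64^0.663 ≈ 15.758.
V ≈ 5.91 × 15.758 ≈ 93.1 kt.

93 kt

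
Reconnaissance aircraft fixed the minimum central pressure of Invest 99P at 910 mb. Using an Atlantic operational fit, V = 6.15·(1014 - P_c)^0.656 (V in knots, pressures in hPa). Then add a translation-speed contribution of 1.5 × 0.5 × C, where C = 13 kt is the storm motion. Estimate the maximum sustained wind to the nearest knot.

ΔP = 1014 − 910 = 104 mb.
104^0.656 ≈ 21.046.
V ≈ 6.15 × 21.046 ≈ 129.4 kt.
Translation term: 1.5 × 0.5 × 13 = 9.75 kt.
Corrected V ≈ 139.15 kt → 139 kt.

139 kt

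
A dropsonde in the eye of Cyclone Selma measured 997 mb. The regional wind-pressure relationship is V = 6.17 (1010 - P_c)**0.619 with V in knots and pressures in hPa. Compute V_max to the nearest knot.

ΔP = 1010 − 997 = 13 mb.
13^0.619 ≈ 4.893.
V ≈ 6.17 × 4.893 ≈ 30.2 kt.

30 kt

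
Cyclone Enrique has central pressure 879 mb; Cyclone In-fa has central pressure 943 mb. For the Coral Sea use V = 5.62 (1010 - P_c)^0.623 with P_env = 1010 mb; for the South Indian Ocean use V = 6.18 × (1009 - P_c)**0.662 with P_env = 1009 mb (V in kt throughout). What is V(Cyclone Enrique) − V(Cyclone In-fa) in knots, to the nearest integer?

18 kt

Cyclone Enrique: ΔP = 131; V ≈ 5.62 × 131^0.623 ≈ 117.16 kt.
Cyclone In-fa: ΔP = 66; V ≈ 6.18 × 66^0.662 ≈ 98.98 kt.
Difference ≈ 117.16 − 98.98 = 18.18 → 18 kt.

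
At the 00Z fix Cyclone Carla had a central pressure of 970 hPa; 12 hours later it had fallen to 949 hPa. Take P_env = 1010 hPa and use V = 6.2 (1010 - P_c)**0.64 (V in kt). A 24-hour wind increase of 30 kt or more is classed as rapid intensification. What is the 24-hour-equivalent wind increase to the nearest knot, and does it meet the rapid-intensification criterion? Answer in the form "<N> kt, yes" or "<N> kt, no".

41 kt, yes

V₁: ΔP = 40, V ≈ 6.2 × 40^0.64 ≈ 65.72 kt.
V₂: ΔP = 61, V ≈ 6.2 × 61^0.64 ≈ 86.10 kt.
ΔV over 12 h = 20.38 kt → 24 h equivalent = 20.38 × 24/12 ≈ 40.76 kt.
41 kt ≥ 30 kt ⇒ rapid intensification.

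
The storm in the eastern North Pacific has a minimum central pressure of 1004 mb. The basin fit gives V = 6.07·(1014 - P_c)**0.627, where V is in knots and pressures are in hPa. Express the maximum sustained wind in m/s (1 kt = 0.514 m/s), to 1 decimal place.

ΔP = 1014 − 1004 = 10 mb.
V ≈ 6.07 × 10^0.627 = 6.07 × 4.236 ≈ 25.715 kt.
25.715 × 0.514 ≈ 13.22 m/s → 13.2 m/s.

13.2 m/s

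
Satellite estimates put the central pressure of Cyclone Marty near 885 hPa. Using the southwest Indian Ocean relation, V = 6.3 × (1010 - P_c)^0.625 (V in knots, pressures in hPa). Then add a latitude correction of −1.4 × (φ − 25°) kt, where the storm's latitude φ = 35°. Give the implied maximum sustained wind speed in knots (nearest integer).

115 kt

ΔP = 1010 − 885 = 125 hPa.
125^0.625 ≈ 20.444.
V ≈ 6.3 × 20.444 ≈ 128.8 kt.
Latitude correction: −1.4 × (35 − 25) = -14 kt.
Corrected V ≈ 114.8 kt → 115 kt.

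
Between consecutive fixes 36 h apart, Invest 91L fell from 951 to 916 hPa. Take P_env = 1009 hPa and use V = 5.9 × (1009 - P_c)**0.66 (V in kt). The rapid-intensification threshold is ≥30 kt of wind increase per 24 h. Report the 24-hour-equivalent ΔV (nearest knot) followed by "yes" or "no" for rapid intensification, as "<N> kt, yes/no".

21 kt, no

V₁: ΔP = 58, V ≈ 5.9 × 58^0.66 ≈ 86.04 kt.
V₂: ΔP = 93, V ≈ 5.9 × 93^0.66 ≈ 117.50 kt.
ΔV over 36 h = 31.46 kt → 24 h equivalent = 31.46 × 24/36 ≈ 20.97 kt.
21 kt < 30 kt ⇒ not rapid intensification.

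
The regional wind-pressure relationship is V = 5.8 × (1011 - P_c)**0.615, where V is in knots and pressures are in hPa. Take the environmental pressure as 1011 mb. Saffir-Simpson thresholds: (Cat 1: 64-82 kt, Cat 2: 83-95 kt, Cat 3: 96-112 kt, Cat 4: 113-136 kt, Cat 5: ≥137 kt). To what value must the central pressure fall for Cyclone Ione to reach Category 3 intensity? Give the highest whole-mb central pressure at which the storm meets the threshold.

Category 3 begins at V = 96 kt.
Required ΔP = (96/5.8)^(1/0.615) = 16.552^1.626 ≈ 95.91 mb.
P_c ≤ 1011 − 95.91 = 915.09, so the highest integer P_c is 915 mb.

915 mb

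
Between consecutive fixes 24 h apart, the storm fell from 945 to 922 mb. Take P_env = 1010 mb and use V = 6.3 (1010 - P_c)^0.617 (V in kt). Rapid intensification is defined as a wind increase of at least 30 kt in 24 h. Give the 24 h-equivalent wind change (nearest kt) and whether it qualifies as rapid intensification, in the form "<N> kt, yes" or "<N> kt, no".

17 kt, no

V₁: ΔP = 65, V ≈ 6.3 × 65^0.617 ≈ 82.78 kt.
V₂: ΔP = 88, V ≈ 6.3 × 88^0.617 ≈ 99.79 kt.
ΔV over 24 h = 17.01 kt → 24 h equivalent = 17.01 × 24/24 ≈ 17.01 kt.
17 kt < 30 kt ⇒ not rapid intensification.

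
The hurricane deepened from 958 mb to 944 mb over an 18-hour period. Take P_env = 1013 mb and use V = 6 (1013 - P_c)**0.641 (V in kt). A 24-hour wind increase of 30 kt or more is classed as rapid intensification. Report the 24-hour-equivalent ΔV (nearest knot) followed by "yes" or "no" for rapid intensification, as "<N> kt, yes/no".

16 kt, no

V₁: ΔP = 55, V ≈ 6 × 55^0.641 ≈ 78.29 kt.
V₂: ΔP = 69, V ≈ 6 × 69^0.641 ≈ 90.54 kt.
ΔV over 18 h = 12.25 kt → 24 h equivalent = 12.25 × 24/18 ≈ 16.33 kt.
16 kt < 30 kt ⇒ not rapid intensification.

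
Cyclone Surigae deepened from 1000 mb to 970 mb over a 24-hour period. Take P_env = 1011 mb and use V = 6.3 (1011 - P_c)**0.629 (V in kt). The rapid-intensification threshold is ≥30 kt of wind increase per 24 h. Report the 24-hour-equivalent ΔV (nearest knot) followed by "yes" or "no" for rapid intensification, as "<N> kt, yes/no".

V₁: ΔP = 11, V ≈ 6.3 × 11^0.629 ≈ 28.47 kt.
V₂: ΔP = 41, V ≈ 6.3 × 41^0.629 ≈ 65.13 kt.
ΔV over 24 h = 36.66 kt → 24 h equivalent = 36.66 × 24/24 ≈ 36.66 kt.
37 kt ≥ 30 kt ⇒ rapid intensification.

37 kt, yes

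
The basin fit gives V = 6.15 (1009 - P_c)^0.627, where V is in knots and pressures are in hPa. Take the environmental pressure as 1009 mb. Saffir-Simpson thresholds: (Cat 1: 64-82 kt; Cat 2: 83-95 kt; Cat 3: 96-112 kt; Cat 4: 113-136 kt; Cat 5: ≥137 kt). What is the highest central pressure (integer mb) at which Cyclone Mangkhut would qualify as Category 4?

905 mb

Category 4 begins at V = 113 kt.
Required ΔP = (113/6.15)^(1/0.627) = 18.374^1.595 ≈ 103.82 mb.
P_c ≤ 1009 − 103.82 = 905.18, so the highest integer P_c is 905 mb.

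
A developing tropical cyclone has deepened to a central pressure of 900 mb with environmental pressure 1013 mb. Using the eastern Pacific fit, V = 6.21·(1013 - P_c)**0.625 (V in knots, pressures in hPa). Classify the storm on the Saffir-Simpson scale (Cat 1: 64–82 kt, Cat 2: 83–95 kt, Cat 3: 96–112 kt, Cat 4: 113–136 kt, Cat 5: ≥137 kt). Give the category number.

4

ΔP = 1013 − 900 = 113 mb.
V ≈ 6.21 × 113^0.625 = 6.21 × 19.19 ≈ 119 kt.
119 kt falls in the Category 4 band.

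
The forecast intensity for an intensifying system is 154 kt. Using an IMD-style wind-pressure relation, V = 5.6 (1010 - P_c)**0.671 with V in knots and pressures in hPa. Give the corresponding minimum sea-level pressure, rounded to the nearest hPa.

ΔP = (V / 5.6)^(1/0.671) = (154/5.6)^1.490.
154/5.6 = 27.500; 27.500^1.490 ≈ 139.65 hPa.
P_c = 1010 − 139.65 = 870.35 ≈ 870 hPa.

870 hPa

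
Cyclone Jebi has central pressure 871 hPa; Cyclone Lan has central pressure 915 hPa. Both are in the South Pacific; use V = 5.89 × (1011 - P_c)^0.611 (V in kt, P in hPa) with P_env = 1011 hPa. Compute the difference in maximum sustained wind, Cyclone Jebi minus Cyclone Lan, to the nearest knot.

25 kt

Cyclone Jebi: ΔP = 140; V ≈ 5.89 × 140^0.611 ≈ 120.61 kt.
Cyclone Lan: ΔP = 96; V ≈ 5.89 × 96^0.611 ≈ 95.78 kt.
Difference ≈ 120.61 − 95.78 = 24.83 → 25 kt.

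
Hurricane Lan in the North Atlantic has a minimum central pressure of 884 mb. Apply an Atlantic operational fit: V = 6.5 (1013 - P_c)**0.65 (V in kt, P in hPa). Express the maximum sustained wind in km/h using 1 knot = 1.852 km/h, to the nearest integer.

ΔP = 1013 − 884 = 129 mb.
V ≈ 6.5 × 129^0.65 = 6.5 × 23.544 ≈ 153.037 kt.
153.037 × 1.852 ≈ 283.42 km/h → 283 km/h.

283 km/h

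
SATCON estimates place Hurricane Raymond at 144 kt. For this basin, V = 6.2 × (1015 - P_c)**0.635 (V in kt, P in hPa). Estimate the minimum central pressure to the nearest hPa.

873 hPa

ΔP = (V / 6.2)^(1/0.635) = (144/6.2)^1.575.
144/6.2 = 23.226; 23.226^1.575 ≈ 141.62 hPa.
P_c = 1015 − 141.62 = 873.38 ≈ 873 hPa.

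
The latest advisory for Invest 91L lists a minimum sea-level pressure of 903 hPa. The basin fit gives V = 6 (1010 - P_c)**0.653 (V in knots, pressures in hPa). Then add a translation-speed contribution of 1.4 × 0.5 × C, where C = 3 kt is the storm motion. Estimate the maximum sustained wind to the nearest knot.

129 kt

ΔP = 1010 − 903 = 107 hPa.
107^0.653 ≈ 21.144.
V ≈ 6 × 21.144 ≈ 126.9 kt.
Translation term: 1.4 × 0.5 × 3 = 2.1 kt.
Corrected V ≈ 129 kt → 129 kt.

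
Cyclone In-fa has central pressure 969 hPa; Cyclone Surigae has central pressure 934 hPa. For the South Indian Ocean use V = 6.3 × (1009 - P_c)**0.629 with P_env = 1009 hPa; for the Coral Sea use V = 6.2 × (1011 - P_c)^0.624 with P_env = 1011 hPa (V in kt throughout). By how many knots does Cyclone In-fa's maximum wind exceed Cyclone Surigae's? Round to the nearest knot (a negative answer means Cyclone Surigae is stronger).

-29 kt

Cyclone In-fa: ΔP = 40; V ≈ 6.3 × 40^0.629 ≈ 64.13 kt.
Cyclone Surigae: ΔP = 77; V ≈ 6.2 × 77^0.624 ≈ 93.23 kt.
Difference ≈ 64.13 − 93.23 = -29.10 → -29 kt.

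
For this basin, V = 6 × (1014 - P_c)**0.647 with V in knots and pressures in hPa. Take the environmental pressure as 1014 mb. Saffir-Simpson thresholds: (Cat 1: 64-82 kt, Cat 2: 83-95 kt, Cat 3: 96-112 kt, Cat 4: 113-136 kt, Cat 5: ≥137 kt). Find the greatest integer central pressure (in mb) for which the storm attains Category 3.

Category 3 begins at V = 96 kt.
Required ΔP = (96/6)^(1/0.647) = 16.000^1.546 ≈ 72.62 mb.
P_c ≤ 1014 − 72.62 = 941.38, so the highest integer P_c is 941 mb.

941 mb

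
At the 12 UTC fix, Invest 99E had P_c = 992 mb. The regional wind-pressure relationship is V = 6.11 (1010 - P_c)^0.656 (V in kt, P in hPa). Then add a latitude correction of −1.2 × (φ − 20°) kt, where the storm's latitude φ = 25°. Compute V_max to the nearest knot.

35 kt

ΔP = 1010 − 992 = 18 mb.
18^0.656 ≈ 6.660.
V ≈ 6.11 × 6.660 ≈ 40.7 kt.
Latitude correction: −1.2 × (25 − 20) = -6 kt.
Corrected V ≈ 34.7 kt → 35 kt.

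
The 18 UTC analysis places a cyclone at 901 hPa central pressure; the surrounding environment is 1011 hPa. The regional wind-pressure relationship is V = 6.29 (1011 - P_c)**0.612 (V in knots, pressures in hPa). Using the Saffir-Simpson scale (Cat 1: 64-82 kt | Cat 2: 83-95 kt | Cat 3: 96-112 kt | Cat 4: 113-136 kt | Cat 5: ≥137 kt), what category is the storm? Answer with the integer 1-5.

ΔP = 1011 − 901 = 110 hPa.
V ≈ 6.29 × 110^0.612 = 6.29 × 17.76 ≈ 112 kt.
112 kt falls in the Category 3 band.

3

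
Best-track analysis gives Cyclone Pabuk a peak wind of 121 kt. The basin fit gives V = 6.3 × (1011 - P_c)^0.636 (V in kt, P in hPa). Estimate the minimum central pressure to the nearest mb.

907 mb

ΔP = (V / 6.3)^(1/0.636) = (121/6.3)^1.572.
121/6.3 = 19.206; 19.206^1.572 ≈ 104.23 mb.
P_c = 1011 − 104.23 = 906.77 ≈ 907 mb.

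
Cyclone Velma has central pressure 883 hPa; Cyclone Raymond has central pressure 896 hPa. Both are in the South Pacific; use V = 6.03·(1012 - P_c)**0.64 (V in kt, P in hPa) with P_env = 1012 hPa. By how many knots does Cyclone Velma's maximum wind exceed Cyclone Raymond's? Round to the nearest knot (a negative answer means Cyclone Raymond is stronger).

Cyclone Velma: ΔP = 129; V ≈ 6.03 × 129^0.64 ≈ 135.24 kt.
Cyclone Raymond: ΔP = 116; V ≈ 6.03 × 116^0.64 ≈ 126.35 kt.
Difference ≈ 135.24 − 126.35 = 8.89 → 9 kt.

9 kt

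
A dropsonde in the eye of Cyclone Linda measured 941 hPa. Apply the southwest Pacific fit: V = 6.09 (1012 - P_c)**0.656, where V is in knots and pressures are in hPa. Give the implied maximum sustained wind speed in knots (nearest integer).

ΔP = 1012 − 941 = 71 hPa.
71^0.656 ≈ 16.384.
V ≈ 6.09 × 16.384 ≈ 99.8 kt.

100 kt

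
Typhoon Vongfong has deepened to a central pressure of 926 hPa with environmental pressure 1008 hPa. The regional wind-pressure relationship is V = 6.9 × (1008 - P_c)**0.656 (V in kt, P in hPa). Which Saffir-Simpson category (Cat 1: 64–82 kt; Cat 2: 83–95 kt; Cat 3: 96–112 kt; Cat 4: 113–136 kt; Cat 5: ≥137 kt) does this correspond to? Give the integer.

ΔP = 1008 − 926 = 82 hPa.
V ≈ 6.9 × 82^0.656 = 6.9 × 18.01 ≈ 124 kt.
124 kt falls in the Category 4 band.

4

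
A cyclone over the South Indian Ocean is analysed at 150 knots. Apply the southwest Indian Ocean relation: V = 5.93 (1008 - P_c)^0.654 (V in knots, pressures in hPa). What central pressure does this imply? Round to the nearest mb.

ΔP = (V / 5.93)^(1/0.654) = (150/5.93)^1.529.
150/5.93 = 25.295; 25.295^1.529 ≈ 139.74 mb.
P_c = 1008 − 139.74 = 868.26 ≈ 868 mb.

868 mb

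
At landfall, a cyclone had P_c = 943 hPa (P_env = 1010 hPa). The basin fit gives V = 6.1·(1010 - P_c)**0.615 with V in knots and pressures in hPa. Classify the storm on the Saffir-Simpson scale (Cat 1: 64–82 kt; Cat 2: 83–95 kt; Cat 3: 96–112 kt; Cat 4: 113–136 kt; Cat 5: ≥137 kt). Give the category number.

1

ΔP = 1010 − 943 = 67 hPa.
V ≈ 6.1 × 67^0.615 = 6.1 × 13.28 ≈ 81 kt.
81 kt falls in the Category 1 band.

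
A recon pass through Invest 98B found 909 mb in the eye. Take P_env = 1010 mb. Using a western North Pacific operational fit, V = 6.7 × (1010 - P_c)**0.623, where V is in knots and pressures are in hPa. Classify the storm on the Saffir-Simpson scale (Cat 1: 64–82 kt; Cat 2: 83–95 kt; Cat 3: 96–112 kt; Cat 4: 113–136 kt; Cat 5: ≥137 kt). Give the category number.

4

ΔP = 1010 − 909 = 101 mb.
V ≈ 6.7 × 101^0.623 = 6.7 × 17.73 ≈ 119 kt.
119 kt falls in the Category 4 band.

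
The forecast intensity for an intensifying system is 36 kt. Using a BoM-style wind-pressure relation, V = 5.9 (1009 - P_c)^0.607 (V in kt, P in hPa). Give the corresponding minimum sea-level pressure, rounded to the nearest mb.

989 mb

ΔP = (V / 5.9)^(1/0.607) = (36/5.9)^1.647.
36/5.9 = 6.102; 6.102^1.647 ≈ 19.68 mb.
P_c = 1009 − 19.68 = 989.32 ≈ 989 mb.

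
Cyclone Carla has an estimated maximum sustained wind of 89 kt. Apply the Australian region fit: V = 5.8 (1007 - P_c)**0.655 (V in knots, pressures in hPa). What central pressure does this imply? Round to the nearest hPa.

942 hPa

ΔP = (V / 5.8)^(1/0.655) = (89/5.8)^1.527.
89/5.8 = 15.345; 15.345^1.527 ≈ 64.66 hPa.
P_c = 1007 − 64.66 = 942.34 ≈ 942 hPa.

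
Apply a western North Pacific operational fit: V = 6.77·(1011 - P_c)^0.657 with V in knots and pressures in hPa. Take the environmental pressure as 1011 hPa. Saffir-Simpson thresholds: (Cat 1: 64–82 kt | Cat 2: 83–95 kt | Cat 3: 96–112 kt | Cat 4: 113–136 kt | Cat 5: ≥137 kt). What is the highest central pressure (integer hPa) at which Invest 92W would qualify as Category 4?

Category 4 begins at V = 113 kt.
Required ΔP = (113/6.77)^(1/0.657) = 16.691^1.522 ≈ 72.56 hPa.
P_c ≤ 1011 − 72.56 = 938.44, so the highest integer P_c is 938 hPa.

938 hPa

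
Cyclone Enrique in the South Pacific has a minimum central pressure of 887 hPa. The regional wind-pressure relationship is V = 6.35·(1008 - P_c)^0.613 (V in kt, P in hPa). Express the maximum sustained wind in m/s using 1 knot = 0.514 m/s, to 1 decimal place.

ΔP = 1008 − 887 = 121 hPa.
V ≈ 6.35 × 121^0.613 = 6.35 × 18.912 ≈ 120.094 kt.
120.094 × 0.514 ≈ 61.73 m/s → 61.7 m/s.

61.7 m/s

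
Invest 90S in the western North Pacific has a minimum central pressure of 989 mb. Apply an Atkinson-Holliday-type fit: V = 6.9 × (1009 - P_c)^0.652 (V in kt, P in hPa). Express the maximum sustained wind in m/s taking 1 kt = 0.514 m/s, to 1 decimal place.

25.0 m/s

ΔP = 1009 − 989 = 20 mb.
V ≈ 6.9 × 20^0.652 = 6.9 × 7.051 ≈ 48.654 kt.
48.654 × 0.514 ≈ 25.01 m/s → 25.0 m/s.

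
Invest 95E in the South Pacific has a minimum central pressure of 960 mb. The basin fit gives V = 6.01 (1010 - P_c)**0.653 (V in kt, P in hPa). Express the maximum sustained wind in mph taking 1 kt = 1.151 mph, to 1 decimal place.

ΔP = 1010 − 960 = 50 mb.
V ≈ 6.01 × 50^0.653 = 6.01 × 12.866 ≈ 77.322 kt.
77.322 × 1.151 ≈ 89.00 mph → 89.0 mph.

89.0 mph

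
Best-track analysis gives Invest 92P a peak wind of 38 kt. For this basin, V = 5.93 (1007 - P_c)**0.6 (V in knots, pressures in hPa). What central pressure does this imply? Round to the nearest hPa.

985 hPa

ΔP = (V / 5.93)^(1/0.6) = (38/5.93)^1.667.
38/5.93 = 6.408; 6.408^1.667 ≈ 22.11 hPa.
P_c = 1007 − 22.11 = 984.89 ≈ 985 hPa.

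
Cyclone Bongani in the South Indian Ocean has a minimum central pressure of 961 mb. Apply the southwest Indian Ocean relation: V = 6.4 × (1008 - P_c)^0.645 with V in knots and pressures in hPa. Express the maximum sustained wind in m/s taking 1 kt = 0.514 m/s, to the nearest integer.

ΔP = 1008 − 961 = 47 mb.
V ≈ 6.4 × 47^0.645 = 6.4 × 11.981 ≈ 76.680 kt.
76.680 × 0.514 ≈ 39.41 m/s → 39 m/s.

39 m/s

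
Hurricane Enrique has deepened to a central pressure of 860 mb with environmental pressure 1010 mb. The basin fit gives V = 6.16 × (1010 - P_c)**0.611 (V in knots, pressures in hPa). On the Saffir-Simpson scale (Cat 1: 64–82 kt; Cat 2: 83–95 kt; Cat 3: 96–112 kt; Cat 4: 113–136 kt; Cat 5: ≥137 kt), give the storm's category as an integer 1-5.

ΔP = 1010 − 860 = 150 mb.
V ≈ 6.16 × 150^0.611 = 6.16 × 21.36 ≈ 132 kt.
132 kt falls in the Category 4 band.

4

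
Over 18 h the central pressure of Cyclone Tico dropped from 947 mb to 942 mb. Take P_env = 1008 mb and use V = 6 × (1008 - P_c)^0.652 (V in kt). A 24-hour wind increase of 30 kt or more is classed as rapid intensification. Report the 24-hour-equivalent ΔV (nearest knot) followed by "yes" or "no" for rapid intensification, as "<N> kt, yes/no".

V₁: ΔP = 61, V ≈ 6 × 61^0.652 ≈ 87.54 kt.
V₂: ΔP = 66, V ≈ 6 × 66^0.652 ≈ 92.15 kt.
ΔV over 18 h = 4.61 kt → 24 h equivalent = 4.61 × 24/18 ≈ 6.15 kt.
6 kt < 30 kt ⇒ not rapid intensification.

6 kt, no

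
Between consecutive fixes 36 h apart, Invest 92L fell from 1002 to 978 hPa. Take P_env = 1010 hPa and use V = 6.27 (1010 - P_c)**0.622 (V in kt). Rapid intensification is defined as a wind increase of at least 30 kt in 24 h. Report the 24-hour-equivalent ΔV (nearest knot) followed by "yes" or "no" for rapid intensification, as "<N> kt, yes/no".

21 kt, no

V₁: ΔP = 8, V ≈ 6.27 × 8^0.622 ≈ 22.86 kt.
V₂: ΔP = 32, V ≈ 6.27 × 32^0.622 ≈ 54.13 kt.
ΔV over 36 h = 31.27 kt → 24 h equivalent = 31.27 × 24/36 ≈ 20.85 kt.
21 kt < 30 kt ⇒ not rapid intensification.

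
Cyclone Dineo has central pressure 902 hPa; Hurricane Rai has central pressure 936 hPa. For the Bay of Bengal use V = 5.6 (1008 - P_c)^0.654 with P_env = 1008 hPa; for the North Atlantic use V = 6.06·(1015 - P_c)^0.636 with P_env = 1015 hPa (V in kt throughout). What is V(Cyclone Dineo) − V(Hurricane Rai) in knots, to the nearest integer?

Cyclone Dineo: ΔP = 106; V ≈ 5.6 × 106^0.654 ≈ 118.23 kt.
Hurricane Rai: ΔP = 79; V ≈ 6.06 × 79^0.636 ≈ 97.58 kt.
Difference ≈ 118.23 − 97.58 = 20.65 → 21 kt.

21 kt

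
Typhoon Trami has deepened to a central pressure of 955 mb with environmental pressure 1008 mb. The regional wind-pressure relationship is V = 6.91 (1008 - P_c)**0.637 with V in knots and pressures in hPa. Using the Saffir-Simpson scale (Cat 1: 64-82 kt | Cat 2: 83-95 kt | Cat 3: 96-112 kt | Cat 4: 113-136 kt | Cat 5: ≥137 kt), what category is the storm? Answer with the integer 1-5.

2

ΔP = 1008 − 955 = 53 mb.
V ≈ 6.91 × 53^0.637 = 6.91 × 12.54 ≈ 87 kt.
87 kt falls in the Category 2 band.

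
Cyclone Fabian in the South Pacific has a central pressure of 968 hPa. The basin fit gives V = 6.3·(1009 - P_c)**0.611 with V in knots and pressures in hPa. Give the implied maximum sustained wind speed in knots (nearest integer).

ΔP = 1009 − 968 = 41 hPa.
41^0.611 ≈ 9.670.
V ≈ 6.3 × 9.670 ≈ 60.9 kt.

61 kt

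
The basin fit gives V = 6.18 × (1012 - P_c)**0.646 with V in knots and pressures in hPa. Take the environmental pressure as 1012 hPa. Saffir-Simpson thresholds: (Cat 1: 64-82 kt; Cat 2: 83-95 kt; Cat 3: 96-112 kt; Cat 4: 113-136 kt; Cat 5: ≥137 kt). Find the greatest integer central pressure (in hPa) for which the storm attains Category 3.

942 hPa

Category 3 begins at V = 96 kt.
Required ΔP = (96/6.18)^(1/0.646) = 15.534^1.548 ≈ 69.84 hPa.
P_c ≤ 1012 − 69.84 = 942.16, so the highest integer P_c is 942 hPa.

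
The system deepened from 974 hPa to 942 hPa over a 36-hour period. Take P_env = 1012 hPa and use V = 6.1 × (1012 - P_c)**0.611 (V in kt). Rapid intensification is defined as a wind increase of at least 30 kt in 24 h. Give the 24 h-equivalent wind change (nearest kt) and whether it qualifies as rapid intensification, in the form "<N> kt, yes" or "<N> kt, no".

17 kt, no

V₁: ΔP = 38, V ≈ 6.1 × 38^0.611 ≈ 56.31 kt.
V₂: ΔP = 70, V ≈ 6.1 × 70^0.611 ≈ 81.79 kt.
ΔV over 36 h = 25.48 kt → 24 h equivalent = 25.48 × 24/36 ≈ 16.99 kt.
17 kt < 30 kt ⇒ not rapid intensification.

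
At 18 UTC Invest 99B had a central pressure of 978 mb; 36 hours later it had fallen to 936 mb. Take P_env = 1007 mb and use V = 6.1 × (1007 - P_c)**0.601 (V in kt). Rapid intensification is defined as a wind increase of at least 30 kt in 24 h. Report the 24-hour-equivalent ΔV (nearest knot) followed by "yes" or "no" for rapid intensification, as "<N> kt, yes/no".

22 kt, no

V₁: ΔP = 29, V ≈ 6.1 × 29^0.601 ≈ 46.16 kt.
V₂: ΔP = 71, V ≈ 6.1 × 71^0.601 ≈ 79.06 kt.
ΔV over 36 h = 32.90 kt → 24 h equivalent = 32.90 × 24/36 ≈ 21.93 kt.
22 kt < 30 kt ⇒ not rapid intensification.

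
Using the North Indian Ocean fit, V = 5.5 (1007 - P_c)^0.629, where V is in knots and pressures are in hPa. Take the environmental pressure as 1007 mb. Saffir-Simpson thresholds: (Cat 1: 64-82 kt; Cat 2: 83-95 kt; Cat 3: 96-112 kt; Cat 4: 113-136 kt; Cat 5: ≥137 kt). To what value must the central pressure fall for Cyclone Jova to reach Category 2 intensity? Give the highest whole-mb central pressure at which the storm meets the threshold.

932 mb

Category 2 begins at V = 83 kt.
Required ΔP = (83/5.5)^(1/0.629) = 15.091^1.590 ≈ 74.81 mb.
P_c ≤ 1007 − 74.81 = 932.19, so the highest integer P_c is 932 mb.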